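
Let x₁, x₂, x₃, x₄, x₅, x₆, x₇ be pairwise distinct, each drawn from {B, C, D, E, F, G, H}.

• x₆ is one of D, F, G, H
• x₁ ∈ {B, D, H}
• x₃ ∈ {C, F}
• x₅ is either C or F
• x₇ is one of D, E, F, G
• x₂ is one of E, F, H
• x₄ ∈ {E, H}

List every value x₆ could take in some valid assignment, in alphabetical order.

D, G

The 7 variables draw from only 7 values {B, C, D, E, F, G, H}, so each is used; only x₁ can be B, hence x₁ = B.
The 2 variables x₃ and x₅ are confined to {C, F}, which locks those values in; drop them from x₂, x₆, x₇.
x₂ and x₄ between them cover only {E, H} — a naked pair. Remove those values from x₆, x₇.
No further eliminations apply; x₆ can still be any of D, G.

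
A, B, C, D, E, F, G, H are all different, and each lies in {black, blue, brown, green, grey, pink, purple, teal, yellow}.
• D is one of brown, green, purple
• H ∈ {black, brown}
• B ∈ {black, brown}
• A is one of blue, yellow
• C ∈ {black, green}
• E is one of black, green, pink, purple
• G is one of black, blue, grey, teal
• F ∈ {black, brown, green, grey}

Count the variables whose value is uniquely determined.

B and H between them cover only {black, brown} — a naked pair. Remove those values from C, D, E, F, G.
That leaves C = green. So D, E, F can't be green.
D has just one choice, so D = purple. Remove purple from E.
E's domain is down to {pink}, so E = pink.
F has just one choice, so F = grey. Remove grey from G.
Determined: C=green, D=purple, E=pink, F=grey. The other variables each still have more than one consistent value. That makes 4.

4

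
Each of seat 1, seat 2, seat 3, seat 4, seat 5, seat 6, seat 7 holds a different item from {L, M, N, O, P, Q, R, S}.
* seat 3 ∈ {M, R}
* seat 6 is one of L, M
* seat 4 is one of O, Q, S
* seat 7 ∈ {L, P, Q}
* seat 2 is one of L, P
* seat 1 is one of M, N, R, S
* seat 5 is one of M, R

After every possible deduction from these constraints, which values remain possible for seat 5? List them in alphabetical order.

M, R

seat 3 and seat 5 share exactly the 2 values {M, R}; by pigeonhole those values go to them, so strike M, R from seat 1, seat 6.
seat 6 must be L (only option left). Remove L from seat 2, seat 7.
seat 2 has just one choice, so seat 2 = P. Eliminate P elsewhere: seat 7.
seat 7 must be Q (only option left). Eliminate Q elsewhere: seat 4.
No further eliminations apply; seat 5 can still be any of M, R.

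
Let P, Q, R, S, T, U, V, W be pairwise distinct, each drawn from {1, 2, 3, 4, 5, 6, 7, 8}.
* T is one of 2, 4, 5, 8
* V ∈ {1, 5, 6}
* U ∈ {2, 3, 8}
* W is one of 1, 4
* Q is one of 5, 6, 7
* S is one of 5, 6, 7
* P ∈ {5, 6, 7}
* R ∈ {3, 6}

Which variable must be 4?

The 3 variables P, Q, S are confined to {5, 6, 7}, which locks those values in; drop them from R, T, V.
R's domain is down to {3}, so R = 3. So U can't be 3.
V's domain is down to {1}, so V = 1. Strike 1 from W.
So 4 goes to W.

W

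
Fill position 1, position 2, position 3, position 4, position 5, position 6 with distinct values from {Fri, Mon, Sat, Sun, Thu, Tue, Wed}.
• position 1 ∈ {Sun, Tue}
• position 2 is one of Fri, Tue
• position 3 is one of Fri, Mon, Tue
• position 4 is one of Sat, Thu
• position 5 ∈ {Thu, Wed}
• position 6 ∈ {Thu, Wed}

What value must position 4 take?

Sat

The 2 variables position 5 and position 6 are confined to {Thu, Wed}, which locks those values in; drop them from position 4.
So position 4 = Sat.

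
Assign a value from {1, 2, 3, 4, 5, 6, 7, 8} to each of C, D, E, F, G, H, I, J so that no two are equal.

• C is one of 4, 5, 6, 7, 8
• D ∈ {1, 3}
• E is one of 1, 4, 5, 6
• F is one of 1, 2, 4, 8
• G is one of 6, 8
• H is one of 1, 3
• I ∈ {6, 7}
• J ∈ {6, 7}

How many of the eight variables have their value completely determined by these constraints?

2

Among the 8 variables, 2 fits only F (and all 8 values in {1, 2, 3, 4, 5, 6, 7, 8} must be used), so F = 2.
The 2 variables D and H are confined to {1, 3}, which locks those values in; drop them from E.
I and J share exactly the 2 values {6, 7}; by pigeonhole those values go to them, so strike 6, 7 from C, E, G.
G has just one choice, so G = 8. So C can't be 8.
Determined: F=2, G=8. The other variables each still have more than one consistent value. That makes 2.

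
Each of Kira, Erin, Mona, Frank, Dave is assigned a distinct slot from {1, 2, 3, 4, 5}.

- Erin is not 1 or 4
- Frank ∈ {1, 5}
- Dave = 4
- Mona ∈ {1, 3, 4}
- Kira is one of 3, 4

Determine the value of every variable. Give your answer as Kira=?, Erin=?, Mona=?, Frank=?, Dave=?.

Dave's domain is down to {4}, so Dave = 4. So Kira, Mona can't be 4.
Kira's domain is down to {3}, so Kira = 3. Strike 3 from Erin, Mona.
That leaves Mona = 1. Strike 1 from Frank.
Frank has just one choice, so Frank = 5. Eliminate 5 elsewhere: Erin.
Erin has just one choice, so Erin = 2.

Kira=3, Erin=2, Mona=1, Frank=5, Dave=4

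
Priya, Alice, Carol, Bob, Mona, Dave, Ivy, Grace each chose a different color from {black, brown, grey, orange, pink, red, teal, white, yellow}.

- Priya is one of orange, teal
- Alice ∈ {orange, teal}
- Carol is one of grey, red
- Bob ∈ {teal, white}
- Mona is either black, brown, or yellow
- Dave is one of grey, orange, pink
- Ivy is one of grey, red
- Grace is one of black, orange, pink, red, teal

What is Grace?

black

Priya and Alice share exactly the 2 values {orange, teal}; by pigeonhole those values go to them, so strike orange, teal from Bob, Dave, Grace.
Bob must be white (only option left).
Carol and Ivy between them cover only {grey, red} — a naked pair. Remove those values from Dave, Grace.
Dave must be pink (only option left). Strike pink from Grace.
So Grace = black.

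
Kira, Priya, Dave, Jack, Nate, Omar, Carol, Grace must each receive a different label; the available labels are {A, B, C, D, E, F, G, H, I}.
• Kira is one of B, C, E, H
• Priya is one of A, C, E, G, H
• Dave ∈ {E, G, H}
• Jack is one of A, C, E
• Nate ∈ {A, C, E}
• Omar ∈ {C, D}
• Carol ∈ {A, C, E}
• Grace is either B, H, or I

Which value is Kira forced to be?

The 8 variables draw from only 8 values {A, B, C, D, E, G, H, I}, so each is used; only Omar can be D, hence Omar = D.
The 7 still-open variables together cover exactly {A, B, C, E, G, H, I} — 7 values for 7 variables — and I appears only in Grace's list, so Grace = I.
The 6 still-open variables draw from only 6 values {A, B, C, E, G, H}, so each is used; only Kira can be B, hence Kira = B.

B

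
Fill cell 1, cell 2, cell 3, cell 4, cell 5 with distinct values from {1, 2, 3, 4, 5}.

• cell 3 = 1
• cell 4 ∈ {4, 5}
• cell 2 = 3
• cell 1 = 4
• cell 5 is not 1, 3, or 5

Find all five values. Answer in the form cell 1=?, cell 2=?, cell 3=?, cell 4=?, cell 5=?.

cell 1=4, cell 2=3, cell 3=1, cell 4=5, cell 5=2

cell 1 must be 4 (only option left). So cell 4, cell 5 can't be 4.
That leaves cell 2 = 3.
That leaves cell 3 = 1.
That leaves cell 4 = 5.
That leaves cell 5 = 2.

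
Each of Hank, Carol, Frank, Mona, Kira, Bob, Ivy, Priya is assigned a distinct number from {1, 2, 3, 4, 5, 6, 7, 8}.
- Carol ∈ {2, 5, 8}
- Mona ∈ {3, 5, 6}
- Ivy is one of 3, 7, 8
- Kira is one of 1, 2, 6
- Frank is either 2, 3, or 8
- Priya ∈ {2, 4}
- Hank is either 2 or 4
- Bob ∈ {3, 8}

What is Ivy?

The 8 variables draw from only 8 values {1, 2, 3, 4, 5, 6, 7, 8}, so each is used; only Kira can be 1, hence Kira = 1.
The 7 still-open variables together cover exactly {2, 3, 4, 5, 6, 7, 8} — 7 values for 7 variables — and 6 appears only in Mona's list, so Mona = 6.
Among the 6 still-open variables, 5 fits only Carol (and all 6 values in {2, 3, 4, 5, 7, 8} must be used), so Carol = 5.
The 5 still-open variables draw from only 5 values {2, 3, 4, 7, 8}, so each is used; only Ivy can be 7, hence Ivy = 7.

7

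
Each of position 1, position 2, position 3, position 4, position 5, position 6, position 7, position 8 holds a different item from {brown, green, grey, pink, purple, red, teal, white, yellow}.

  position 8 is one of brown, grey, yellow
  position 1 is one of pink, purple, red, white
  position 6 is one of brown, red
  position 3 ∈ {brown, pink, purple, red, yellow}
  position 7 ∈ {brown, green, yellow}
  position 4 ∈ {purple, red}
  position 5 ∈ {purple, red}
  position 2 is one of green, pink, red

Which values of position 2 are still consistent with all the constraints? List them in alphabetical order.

green, pink

The 8 variables together cover exactly {brown, green, grey, pink, purple, red, white, yellow} — 8 values for 8 variables — and grey appears only in position 8's list, so position 8 = grey.
The 7 still-open variables together cover exactly {brown, green, pink, purple, red, white, yellow} — 7 values for 7 variables — and white appears only in position 1's list, so position 1 = white.
position 4 and position 5 between them cover only {purple, red} — a naked pair. Remove those values from position 2, position 3, position 6.
position 6's domain is down to {brown}, so position 6 = brown. Eliminate brown elsewhere: position 3, position 7.
No further eliminations apply; position 2 can still be any of green, pink.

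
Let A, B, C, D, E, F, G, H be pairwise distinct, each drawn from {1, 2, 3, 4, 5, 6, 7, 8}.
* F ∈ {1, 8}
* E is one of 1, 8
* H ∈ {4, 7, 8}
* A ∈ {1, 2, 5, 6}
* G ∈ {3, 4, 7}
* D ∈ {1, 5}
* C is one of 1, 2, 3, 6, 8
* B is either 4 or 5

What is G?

E and F between them cover only {1, 8} — a naked pair. Remove those values from A, C, D, H.
D has just one choice, so D = 5. Eliminate 5 elsewhere: A, B.
B has just one choice, so B = 4. Remove 4 from G, H.
That leaves H = 7. So G can't be 7.
So G = 3.

3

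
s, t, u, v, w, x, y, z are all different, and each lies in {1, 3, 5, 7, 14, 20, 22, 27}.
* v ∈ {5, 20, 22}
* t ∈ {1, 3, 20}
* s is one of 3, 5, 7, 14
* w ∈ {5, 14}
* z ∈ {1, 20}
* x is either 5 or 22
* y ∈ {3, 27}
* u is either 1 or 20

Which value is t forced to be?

3

Among the 8 variables, 7 fits only s (and all 8 values in {1, 3, 5, 7, 14, 20, 22, 27} must be used), so s = 7.
The 7 still-open variables draw from only 7 values {1, 3, 5, 14, 20, 22, 27}, so each is used; only w can be 14, hence w = 14.
The 6 still-open variables together cover exactly {1, 3, 5, 20, 22, 27} — 6 values for 6 variables — and 27 appears only in y's list, so y = 27.
The 5 still-open variables draw from only 5 values {1, 3, 5, 20, 22}, so each is used; only t can be 3, hence t = 3.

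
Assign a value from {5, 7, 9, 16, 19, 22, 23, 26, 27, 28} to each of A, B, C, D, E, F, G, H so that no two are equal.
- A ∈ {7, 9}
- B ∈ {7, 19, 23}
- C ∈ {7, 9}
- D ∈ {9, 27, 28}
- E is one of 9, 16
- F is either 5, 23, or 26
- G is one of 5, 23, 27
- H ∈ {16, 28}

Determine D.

27

The 2 variables A and C are confined to {7, 9}, which locks those values in; drop them from B, D, E.
E has just one choice, so E = 16. Remove 16 from H.
H's domain is down to {28}, so H = 28. Remove 28 from D.
So D = 27.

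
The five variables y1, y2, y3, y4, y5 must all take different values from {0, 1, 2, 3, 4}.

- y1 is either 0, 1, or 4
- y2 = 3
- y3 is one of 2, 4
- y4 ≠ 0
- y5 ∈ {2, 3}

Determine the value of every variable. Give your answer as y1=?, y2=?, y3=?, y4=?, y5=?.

y2 must be 3 (only option left). Strike 3 from y4, y5.
y5's domain is down to {2}, so y5 = 2. So y3, y4 can't be 2.
y3's domain is down to {4}, so y3 = 4. Strike 4 from y1, y4.
y4 has just one choice, so y4 = 1. Strike 1 from y1.
That leaves y1 = 0.

y1=0, y2=3, y3=4, y4=1, y5=2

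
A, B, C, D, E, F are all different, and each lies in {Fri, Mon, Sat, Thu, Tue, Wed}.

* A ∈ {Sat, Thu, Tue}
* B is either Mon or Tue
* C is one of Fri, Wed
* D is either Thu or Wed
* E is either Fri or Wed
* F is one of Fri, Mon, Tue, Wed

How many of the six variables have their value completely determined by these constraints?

2

The 6 variables together cover exactly {Fri, Mon, Sat, Thu, Tue, Wed} — 6 values for 6 variables — and Sat appears only in A's list, so A = Sat.
The 5 still-open variables draw from only 5 values {Fri, Mon, Thu, Tue, Wed}, so each is used; only D can be Thu, hence D = Thu.
The 2 variables C and E are confined to {Fri, Wed}, which locks those values in; drop them from F.
Determined: A=Sat, D=Thu. The other variables each still have more than one consistent value. That makes 2.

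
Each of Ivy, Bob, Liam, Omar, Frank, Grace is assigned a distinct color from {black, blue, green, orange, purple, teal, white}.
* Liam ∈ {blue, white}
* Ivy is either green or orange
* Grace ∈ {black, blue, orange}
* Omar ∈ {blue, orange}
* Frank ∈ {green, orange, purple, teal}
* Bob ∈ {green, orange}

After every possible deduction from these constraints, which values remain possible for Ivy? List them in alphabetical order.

Ivy and Bob between them cover only {green, orange} — a naked pair. Remove those values from Omar, Frank, Grace.
Omar must be blue (only option left). So Liam, Grace can't be blue.
Grace must be black (only option left).
That leaves Liam = white.
No further eliminations apply; Ivy can still be any of green, orange.

green, orange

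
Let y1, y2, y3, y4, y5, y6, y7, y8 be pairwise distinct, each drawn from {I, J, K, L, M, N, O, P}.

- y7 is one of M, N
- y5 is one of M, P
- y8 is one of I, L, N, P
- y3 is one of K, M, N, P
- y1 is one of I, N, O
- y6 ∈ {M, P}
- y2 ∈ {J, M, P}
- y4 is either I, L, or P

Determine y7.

Among the 8 variables, J fits only y2 (and all 8 values in {I, J, K, L, M, N, O, P} must be used), so y2 = J.
The 7 still-open variables draw from only 7 values {I, K, L, M, N, O, P}, so each is used; only y3 can be K, hence y3 = K.
Among the 6 still-open variables, O fits only y1 (and all 6 values in {I, L, M, N, O, P} must be used), so y1 = O.
y5 and y6 share exactly the 2 values {M, P}; by pigeonhole those values go to them, so strike M, P from y4, y7, y8.
So y7 = N.

N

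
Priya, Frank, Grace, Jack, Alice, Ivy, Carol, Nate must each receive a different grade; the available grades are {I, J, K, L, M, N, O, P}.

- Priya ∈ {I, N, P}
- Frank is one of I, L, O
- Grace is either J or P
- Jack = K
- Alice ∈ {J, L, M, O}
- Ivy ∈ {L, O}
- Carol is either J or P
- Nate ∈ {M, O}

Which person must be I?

Jack must be K (only option left).
Among the 7 still-open variables, N fits only Priya (and all 7 values in {I, J, L, M, N, O, P} must be used), so Priya = N.
The 6 still-open variables together cover exactly {I, J, L, M, O, P} — 6 values for 6 variables — and I appears only in Frank's list, so Frank = I.

Frank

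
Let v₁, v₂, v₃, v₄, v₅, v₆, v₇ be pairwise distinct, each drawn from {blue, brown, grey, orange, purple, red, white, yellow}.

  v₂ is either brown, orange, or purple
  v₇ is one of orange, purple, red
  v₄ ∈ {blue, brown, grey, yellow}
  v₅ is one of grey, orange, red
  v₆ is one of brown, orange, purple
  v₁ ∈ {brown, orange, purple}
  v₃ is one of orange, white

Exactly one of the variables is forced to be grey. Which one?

v₅

v₁, v₂, v₆ share exactly the 3 values {brown, orange, purple}; by pigeonhole those values go to them, so strike brown, orange, purple from v₃, v₄, v₅, v₇.
v₃'s domain is down to {white}, so v₃ = white.
v₇ must be red (only option left). Remove red from v₅.
So grey goes to v₅.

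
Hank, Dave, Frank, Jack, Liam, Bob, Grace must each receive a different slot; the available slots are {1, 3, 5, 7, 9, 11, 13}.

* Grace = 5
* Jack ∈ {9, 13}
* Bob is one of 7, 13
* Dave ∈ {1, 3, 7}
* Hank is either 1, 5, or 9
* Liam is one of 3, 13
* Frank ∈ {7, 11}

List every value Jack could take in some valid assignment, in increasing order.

9, 13

Grace has just one choice, so Grace = 5. Remove 5 from Hank.
Among the 6 still-open variables, 11 fits only Frank (and all 6 values in {1, 3, 7, 9, 11, 13} must be used), so Frank = 11.
No further eliminations apply; Jack can still be any of 9, 13.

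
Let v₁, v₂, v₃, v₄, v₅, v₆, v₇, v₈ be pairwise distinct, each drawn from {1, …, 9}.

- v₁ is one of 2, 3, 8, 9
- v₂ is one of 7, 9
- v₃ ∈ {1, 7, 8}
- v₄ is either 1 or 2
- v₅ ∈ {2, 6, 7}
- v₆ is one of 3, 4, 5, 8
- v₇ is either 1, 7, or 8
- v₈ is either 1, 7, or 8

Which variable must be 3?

v₁

The 3 variables v₃, v₇, v₈ are confined to {1, 7, 8}, which locks those values in; drop them from v₁, v₂, v₄, v₅, v₆.
v₂'s domain is down to {9}, so v₂ = 9. So v₁ can't be 9.
v₄ must be 2 (only option left). So v₁, v₅ can't be 2.
So 3 goes to v₁.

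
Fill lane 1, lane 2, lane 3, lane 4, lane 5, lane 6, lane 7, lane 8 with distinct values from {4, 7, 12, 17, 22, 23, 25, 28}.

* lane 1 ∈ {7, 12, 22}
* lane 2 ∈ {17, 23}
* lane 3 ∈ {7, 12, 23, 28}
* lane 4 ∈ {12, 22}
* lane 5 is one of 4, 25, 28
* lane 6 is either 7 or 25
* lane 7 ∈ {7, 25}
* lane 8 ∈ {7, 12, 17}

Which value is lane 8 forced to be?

The 8 variables together cover exactly {4, 7, 12, 17, 22, 23, 25, 28} — 8 values for 8 variables — and 4 appears only in lane 5's list, so lane 5 = 4.
Among the 7 still-open variables, 28 fits only lane 3 (and all 7 values in {7, 12, 17, 22, 23, 25, 28} must be used), so lane 3 = 28.
Among the 6 still-open variables, 23 fits only lane 2 (and all 6 values in {7, 12, 17, 22, 23, 25} must be used), so lane 2 = 23.
The 5 still-open variables draw from only 5 values {7, 12, 17, 22, 25}, so each is used; only lane 8 can be 17, hence lane 8 = 17.

17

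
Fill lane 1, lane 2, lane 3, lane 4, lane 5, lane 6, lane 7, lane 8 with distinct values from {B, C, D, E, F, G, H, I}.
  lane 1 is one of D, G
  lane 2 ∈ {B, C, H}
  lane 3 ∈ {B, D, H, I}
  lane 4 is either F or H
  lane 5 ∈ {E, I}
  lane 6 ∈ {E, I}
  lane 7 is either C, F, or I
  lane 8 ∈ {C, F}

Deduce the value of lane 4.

The 8 variables draw from only 8 values {B, C, D, E, F, G, H, I}, so each is used; only lane 1 can be G, hence lane 1 = G.
The 7 still-open variables together cover exactly {B, C, D, E, F, H, I} — 7 values for 7 variables — and D appears only in lane 3's list, so lane 3 = D.
The 6 still-open variables together cover exactly {B, C, E, F, H, I} — 6 values for 6 variables — and B appears only in lane 2's list, so lane 2 = B.
The 5 still-open variables draw from only 5 values {C, E, F, H, I}, so each is used; only lane 4 can be H, hence lane 4 = H.

H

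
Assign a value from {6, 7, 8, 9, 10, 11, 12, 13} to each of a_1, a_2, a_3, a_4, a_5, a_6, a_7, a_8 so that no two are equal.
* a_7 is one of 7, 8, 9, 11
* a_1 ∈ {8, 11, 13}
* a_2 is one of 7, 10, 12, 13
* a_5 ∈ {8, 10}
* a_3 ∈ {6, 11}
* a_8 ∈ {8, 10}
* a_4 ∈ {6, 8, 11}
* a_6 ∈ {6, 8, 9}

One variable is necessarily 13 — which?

a_1

The 8 variables draw from only 8 values {6, 7, 8, 9, 10, 11, 12, 13}, so each is used; only a_2 can be 12, hence a_2 = 12.
The 7 still-open variables draw from only 7 values {6, 7, 8, 9, 10, 11, 13}, so each is used; only a_7 can be 7, hence a_7 = 7.
The 6 still-open variables together cover exactly {6, 8, 9, 10, 11, 13} — 6 values for 6 variables — and 9 appears only in a_6's list, so a_6 = 9.
The 5 still-open variables together cover exactly {6, 8, 10, 11, 13} — 5 values for 5 variables — and 13 appears only in a_1's list, so a_1 = 13.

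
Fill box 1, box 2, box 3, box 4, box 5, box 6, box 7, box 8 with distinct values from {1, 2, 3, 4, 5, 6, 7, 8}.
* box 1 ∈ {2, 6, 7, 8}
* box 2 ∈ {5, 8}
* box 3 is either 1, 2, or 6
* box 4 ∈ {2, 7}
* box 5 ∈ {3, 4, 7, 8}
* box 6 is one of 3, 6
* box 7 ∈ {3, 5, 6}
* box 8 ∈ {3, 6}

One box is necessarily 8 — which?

box 2

The 8 variables together cover exactly {1, 2, 3, 4, 5, 6, 7, 8} — 8 values for 8 variables — and 1 appears only in box 3's list, so box 3 = 1.
The 7 still-open variables together cover exactly {2, 3, 4, 5, 6, 7, 8} — 7 values for 7 variables — and 4 appears only in box 5's list, so box 5 = 4.
box 6 and box 8 share exactly the 2 values {3, 6}; by pigeonhole those values go to them, so strike 3, 6 from box 1, box 7.
box 7 has just one choice, so box 7 = 5. Remove 5 from box 2.
So 8 goes to box 2.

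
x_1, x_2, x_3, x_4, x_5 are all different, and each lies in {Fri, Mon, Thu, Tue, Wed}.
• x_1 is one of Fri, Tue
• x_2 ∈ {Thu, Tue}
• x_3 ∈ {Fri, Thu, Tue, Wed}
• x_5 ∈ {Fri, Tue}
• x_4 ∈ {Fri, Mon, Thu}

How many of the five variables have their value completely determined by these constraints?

The 5 variables together cover exactly {Fri, Mon, Thu, Tue, Wed} — 5 values for 5 variables — and Mon appears only in x_4's list, so x_4 = Mon.
The 4 still-open variables together cover exactly {Fri, Thu, Tue, Wed} — 4 values for 4 variables — and Wed appears only in x_3's list, so x_3 = Wed.
Among the 3 still-open variables, Thu fits only x_2 (and all 3 values in {Fri, Thu, Tue} must be used), so x_2 = Thu.
Determined: x_2=Thu, x_3=Wed, x_4=Mon. The other variables each still have more than one consistent value. That makes 3.

3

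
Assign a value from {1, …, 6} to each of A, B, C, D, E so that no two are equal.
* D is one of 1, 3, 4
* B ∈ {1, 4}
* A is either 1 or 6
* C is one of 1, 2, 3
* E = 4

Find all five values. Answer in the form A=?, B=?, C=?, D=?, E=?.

E must be 4 (only option left). Eliminate 4 elsewhere: B, D.
B's domain is down to {1}, so B = 1. Eliminate 1 elsewhere: A, C, D.
D has just one choice, so D = 3. Remove 3 from C.
That leaves A = 6.
C has just one choice, so C = 2.

A=6, B=1, C=2, D=3, E=4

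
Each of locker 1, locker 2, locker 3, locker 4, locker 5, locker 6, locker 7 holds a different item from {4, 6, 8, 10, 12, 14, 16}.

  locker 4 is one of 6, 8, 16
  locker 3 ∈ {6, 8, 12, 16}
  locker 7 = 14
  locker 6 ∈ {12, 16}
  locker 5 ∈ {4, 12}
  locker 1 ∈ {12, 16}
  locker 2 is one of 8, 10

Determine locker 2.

10

locker 7 must be 14 (only option left).
The 6 still-open variables together cover exactly {4, 6, 8, 10, 12, 16} — 6 values for 6 variables — and 4 appears only in locker 5's list, so locker 5 = 4.
The 5 still-open variables draw from only 5 values {6, 8, 10, 12, 16}, so each is used; only locker 2 can be 10, hence locker 2 = 10.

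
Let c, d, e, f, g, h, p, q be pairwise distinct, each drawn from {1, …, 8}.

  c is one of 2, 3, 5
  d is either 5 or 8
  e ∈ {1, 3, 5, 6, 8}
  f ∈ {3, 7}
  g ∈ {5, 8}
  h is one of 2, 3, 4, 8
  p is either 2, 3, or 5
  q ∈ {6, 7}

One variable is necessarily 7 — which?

f

The 8 variables draw from only 8 values {1, 2, 3, 4, 5, 6, 7, 8}, so each is used; only e can be 1, hence e = 1.
Among the 7 still-open variables, 4 fits only h (and all 7 values in {2, 3, 4, 5, 6, 7, 8} must be used), so h = 4.
Among the 6 still-open variables, 6 fits only q (and all 6 values in {2, 3, 5, 6, 7, 8} must be used), so q = 6.
Among the 5 still-open variables, 7 fits only f (and all 5 values in {2, 3, 5, 7, 8} must be used), so f = 7.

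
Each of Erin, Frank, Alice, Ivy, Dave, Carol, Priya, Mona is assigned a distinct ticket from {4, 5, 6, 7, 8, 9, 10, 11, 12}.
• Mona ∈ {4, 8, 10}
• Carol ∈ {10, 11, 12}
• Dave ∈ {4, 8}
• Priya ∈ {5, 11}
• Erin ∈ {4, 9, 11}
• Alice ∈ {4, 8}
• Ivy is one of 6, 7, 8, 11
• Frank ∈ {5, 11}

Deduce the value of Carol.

The 2 variables Frank and Priya are confined to {5, 11}, which locks those values in; drop them from Erin, Ivy, Carol.
Alice and Dave share exactly the 2 values {4, 8}; by pigeonhole those values go to them, so strike 4, 8 from Erin, Ivy, Mona.
Erin's domain is down to {9}, so Erin = 9.
That leaves Mona = 10. So Carol can't be 10.
So Carol = 12.

12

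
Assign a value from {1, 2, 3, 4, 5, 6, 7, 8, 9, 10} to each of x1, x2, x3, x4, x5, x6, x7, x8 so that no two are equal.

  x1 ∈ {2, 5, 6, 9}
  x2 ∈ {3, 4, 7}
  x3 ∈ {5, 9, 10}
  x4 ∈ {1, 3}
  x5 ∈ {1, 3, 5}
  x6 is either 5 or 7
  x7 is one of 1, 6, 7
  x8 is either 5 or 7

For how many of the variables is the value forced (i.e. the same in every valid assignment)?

x6 and x8 share exactly the 2 values {5, 7}; by pigeonhole those values go to them, so strike 5, 7 from x1, x2, x3, x5, x7.
x4 and x5 share exactly the 2 values {1, 3}; by pigeonhole those values go to them, so strike 1, 3 from x2, x7.
x2's domain is down to {4}, so x2 = 4.
x7's domain is down to {6}, so x7 = 6. Eliminate 6 elsewhere: x1.
Determined: x2=4, x7=6. The other variables each still have more than one consistent value. That makes 2.

2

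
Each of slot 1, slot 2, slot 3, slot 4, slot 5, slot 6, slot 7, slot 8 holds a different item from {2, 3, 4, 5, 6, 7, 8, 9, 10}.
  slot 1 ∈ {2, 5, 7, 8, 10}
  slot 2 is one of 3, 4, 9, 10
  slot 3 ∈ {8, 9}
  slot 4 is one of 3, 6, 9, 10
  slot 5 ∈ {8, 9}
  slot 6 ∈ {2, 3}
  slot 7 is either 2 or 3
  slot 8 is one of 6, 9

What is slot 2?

4

slot 3 and slot 5 between them cover only {8, 9} — a naked pair. Remove those values from slot 1, slot 2, slot 4, slot 8.
That leaves slot 8 = 6. So slot 4 can't be 6.
slot 6 and slot 7 between them cover only {2, 3} — a naked pair. Remove those values from slot 1, slot 2, slot 4.
slot 4's domain is down to {10}, so slot 4 = 10. Remove 10 from slot 1, slot 2.
So slot 2 = 4.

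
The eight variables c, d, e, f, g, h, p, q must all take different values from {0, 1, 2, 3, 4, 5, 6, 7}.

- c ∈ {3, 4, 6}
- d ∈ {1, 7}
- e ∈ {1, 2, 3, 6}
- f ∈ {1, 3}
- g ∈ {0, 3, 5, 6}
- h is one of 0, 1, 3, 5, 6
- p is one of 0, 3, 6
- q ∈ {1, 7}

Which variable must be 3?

f

The 8 variables draw from only 8 values {0, 1, 2, 3, 4, 5, 6, 7}, so each is used; only e can be 2, hence e = 2.
Among the 7 still-open variables, 4 fits only c (and all 7 values in {0, 1, 3, 4, 5, 6, 7} must be used), so c = 4.
d and q share exactly the 2 values {1, 7}; by pigeonhole those values go to them, so strike 1, 7 from f, h.
So 3 goes to f.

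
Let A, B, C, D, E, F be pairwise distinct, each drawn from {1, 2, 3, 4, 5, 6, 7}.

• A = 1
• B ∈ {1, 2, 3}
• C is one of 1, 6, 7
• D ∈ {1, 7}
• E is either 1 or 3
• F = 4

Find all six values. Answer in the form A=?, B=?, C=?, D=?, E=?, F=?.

A=1, B=2, C=6, D=7, E=3, F=4

A has just one choice, so A = 1. Remove 1 from B, C, D, E.
D's domain is down to {7}, so D = 7. Remove 7 from C.
E has just one choice, so E = 3. So B can't be 3.
F has just one choice, so F = 4.
B has just one choice, so B = 2.
That leaves C = 6.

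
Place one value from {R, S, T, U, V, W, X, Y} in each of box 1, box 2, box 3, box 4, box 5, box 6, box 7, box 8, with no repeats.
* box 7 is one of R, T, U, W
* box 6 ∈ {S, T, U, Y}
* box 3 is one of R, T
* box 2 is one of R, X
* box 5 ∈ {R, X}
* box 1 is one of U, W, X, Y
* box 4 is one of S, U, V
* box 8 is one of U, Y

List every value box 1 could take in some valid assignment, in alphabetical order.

U, W, Y

Among the 8 variables, V fits only box 4 (and all 8 values in {R, S, T, U, V, W, X, Y} must be used), so box 4 = V.
Among the 7 still-open variables, S fits only box 6 (and all 7 values in {R, S, T, U, W, X, Y} must be used), so box 6 = S.
box 2 and box 5 share exactly the 2 values {R, X}; by pigeonhole those values go to them, so strike R, X from box 1, box 3, box 7.
That leaves box 3 = T. Remove T from box 7.
No further eliminations apply; box 1 can still be any of U, W, Y.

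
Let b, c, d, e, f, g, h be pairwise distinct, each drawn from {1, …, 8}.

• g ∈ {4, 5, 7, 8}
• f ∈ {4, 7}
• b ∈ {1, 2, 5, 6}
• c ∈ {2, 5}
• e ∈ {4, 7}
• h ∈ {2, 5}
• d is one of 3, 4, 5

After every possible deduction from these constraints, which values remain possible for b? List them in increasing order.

The 2 variables c and h are confined to {2, 5}, which locks those values in; drop them from b, d, g.
The 2 variables e and f are confined to {4, 7}, which locks those values in; drop them from d, g.
d has just one choice, so d = 3.
g has just one choice, so g = 8.
No further eliminations apply; b can still be any of 1, 6.

1, 6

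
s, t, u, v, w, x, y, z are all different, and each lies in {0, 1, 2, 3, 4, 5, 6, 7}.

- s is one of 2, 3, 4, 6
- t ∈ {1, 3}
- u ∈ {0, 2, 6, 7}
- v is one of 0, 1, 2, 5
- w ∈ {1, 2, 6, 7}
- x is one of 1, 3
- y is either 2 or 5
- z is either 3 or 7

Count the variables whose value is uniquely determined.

2

Among the 8 variables, 4 fits only s (and all 8 values in {0, 1, 2, 3, 4, 5, 6, 7} must be used), so s = 4.
t and x share exactly the 2 values {1, 3}; by pigeonhole those values go to them, so strike 1, 3 from v, w, z.
z has just one choice, so z = 7. So u, w can't be 7.
Determined: s=4, z=7. The other variables each still have more than one consistent value. That makes 2.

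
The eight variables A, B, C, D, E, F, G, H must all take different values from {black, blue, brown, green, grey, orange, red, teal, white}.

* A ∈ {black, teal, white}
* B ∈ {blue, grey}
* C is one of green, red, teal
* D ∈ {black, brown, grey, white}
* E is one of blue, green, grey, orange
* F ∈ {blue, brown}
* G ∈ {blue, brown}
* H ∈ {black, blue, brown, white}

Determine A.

The 2 variables F and G are confined to {blue, brown}, which locks those values in; drop them from B, D, E, H.
B has just one choice, so B = grey. Eliminate grey elsewhere: D, E.
The 2 variables D and H are confined to {black, white}, which locks those values in; drop them from A.
So A = teal.

teal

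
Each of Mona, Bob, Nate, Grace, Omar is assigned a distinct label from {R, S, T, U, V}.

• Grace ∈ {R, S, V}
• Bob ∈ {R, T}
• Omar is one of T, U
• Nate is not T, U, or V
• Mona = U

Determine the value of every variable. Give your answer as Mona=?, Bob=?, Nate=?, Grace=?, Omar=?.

Mona must be U (only option left). Remove U from Omar.
Omar has just one choice, so Omar = T. Remove T from Bob.
Bob must be R (only option left). So Nate, Grace can't be R.
Nate has just one choice, so Nate = S. Remove S from Grace.
Grace has just one choice, so Grace = V.

Mona=U, Bob=R, Nate=S, Grace=V, Omar=T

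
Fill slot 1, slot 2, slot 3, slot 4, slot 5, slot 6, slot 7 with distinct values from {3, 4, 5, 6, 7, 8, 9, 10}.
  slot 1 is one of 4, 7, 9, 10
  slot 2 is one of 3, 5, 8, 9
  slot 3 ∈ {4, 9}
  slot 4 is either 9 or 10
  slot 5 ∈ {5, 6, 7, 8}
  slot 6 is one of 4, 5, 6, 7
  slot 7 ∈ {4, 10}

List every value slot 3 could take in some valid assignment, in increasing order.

4, 9

slot 3, slot 4, slot 7 between them cover only {4, 9, 10} — a naked triple. Remove those values from slot 1, slot 2, slot 6.
That leaves slot 1 = 7. Eliminate 7 elsewhere: slot 5, slot 6.
No further eliminations apply; slot 3 can still be any of 4, 9.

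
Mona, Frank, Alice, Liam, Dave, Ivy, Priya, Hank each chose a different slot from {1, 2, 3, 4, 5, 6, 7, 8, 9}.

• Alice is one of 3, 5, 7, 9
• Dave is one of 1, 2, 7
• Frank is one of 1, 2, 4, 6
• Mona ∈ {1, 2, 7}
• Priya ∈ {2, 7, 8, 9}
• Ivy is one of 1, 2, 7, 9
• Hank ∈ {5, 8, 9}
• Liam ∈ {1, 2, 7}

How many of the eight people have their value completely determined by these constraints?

4

Mona, Liam, Dave share exactly the 3 values {1, 2, 7}; by pigeonhole those values go to them, so strike 1, 2, 7 from Frank, Alice, Ivy, Priya.
Ivy has just one choice, so Ivy = 9. Eliminate 9 elsewhere: Alice, Priya, Hank.
Priya must be 8 (only option left). So Hank can't be 8.
Hank has just one choice, so Hank = 5. Strike 5 from Alice.
Alice must be 3 (only option left).
Determined: Alice=3, Ivy=9, Priya=8, Hank=5. The other people each still have more than one consistent value. That makes 4.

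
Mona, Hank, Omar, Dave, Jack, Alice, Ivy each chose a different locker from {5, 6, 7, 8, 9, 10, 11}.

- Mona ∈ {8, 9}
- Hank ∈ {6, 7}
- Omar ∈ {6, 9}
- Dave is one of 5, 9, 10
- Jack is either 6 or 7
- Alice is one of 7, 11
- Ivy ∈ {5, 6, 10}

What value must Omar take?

9

Among the 7 variables, 8 fits only Mona (and all 7 values in {5, 6, 7, 8, 9, 10, 11} must be used), so Mona = 8.
The 6 still-open variables together cover exactly {5, 6, 7, 9, 10, 11} — 6 values for 6 variables — and 11 appears only in Alice's list, so Alice = 11.
Hank and Jack share exactly the 2 values {6, 7}; by pigeonhole those values go to them, so strike 6, 7 from Omar, Ivy.
So Omar = 9.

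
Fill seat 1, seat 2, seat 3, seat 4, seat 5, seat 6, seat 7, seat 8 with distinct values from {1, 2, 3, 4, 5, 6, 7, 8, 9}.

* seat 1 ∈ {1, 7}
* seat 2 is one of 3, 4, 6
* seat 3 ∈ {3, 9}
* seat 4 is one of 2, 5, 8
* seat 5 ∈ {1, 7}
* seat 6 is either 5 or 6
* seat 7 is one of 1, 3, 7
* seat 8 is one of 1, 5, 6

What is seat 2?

seat 1 and seat 5 between them cover only {1, 7} — a naked pair. Remove those values from seat 7, seat 8.
seat 7's domain is down to {3}, so seat 7 = 3. Eliminate 3 elsewhere: seat 2, seat 3.
seat 3 must be 9 (only option left).
seat 6 and seat 8 between them cover only {5, 6} — a naked pair. Remove those values from seat 2, seat 4.
So seat 2 = 4.

4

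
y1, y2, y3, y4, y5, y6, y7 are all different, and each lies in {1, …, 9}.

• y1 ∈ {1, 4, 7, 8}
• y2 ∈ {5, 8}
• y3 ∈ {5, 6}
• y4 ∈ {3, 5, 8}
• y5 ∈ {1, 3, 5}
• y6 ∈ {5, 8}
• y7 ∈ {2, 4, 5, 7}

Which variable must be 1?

y5

The 2 variables y2 and y6 are confined to {5, 8}, which locks those values in; drop them from y1, y3, y4, y5, y7.
y3's domain is down to {6}, so y3 = 6.
y4 must be 3 (only option left). Strike 3 from y5.
So 1 goes to y5.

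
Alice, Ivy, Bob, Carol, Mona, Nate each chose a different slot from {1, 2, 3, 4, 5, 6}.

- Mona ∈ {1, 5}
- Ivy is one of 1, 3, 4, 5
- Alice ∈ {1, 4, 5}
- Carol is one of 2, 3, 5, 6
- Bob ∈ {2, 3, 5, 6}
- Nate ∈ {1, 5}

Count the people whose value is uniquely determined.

The 2 variables Mona and Nate are confined to {1, 5}, which locks those values in; drop them from Alice, Ivy, Bob, Carol.
Alice has just one choice, so Alice = 4. Remove 4 from Ivy.
Ivy must be 3 (only option left). Remove 3 from Bob, Carol.
Determined: Alice=4, Ivy=3. The other people each still have more than one consistent value. That makes 2.

2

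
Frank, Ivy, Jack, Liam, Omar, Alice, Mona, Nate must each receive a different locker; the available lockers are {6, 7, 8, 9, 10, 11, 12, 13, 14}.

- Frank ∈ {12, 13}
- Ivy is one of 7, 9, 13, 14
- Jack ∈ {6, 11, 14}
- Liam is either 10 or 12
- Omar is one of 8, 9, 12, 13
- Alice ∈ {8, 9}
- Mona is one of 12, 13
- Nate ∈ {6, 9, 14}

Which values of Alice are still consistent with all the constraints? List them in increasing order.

8, 9

Frank and Mona between them cover only {12, 13} — a naked pair. Remove those values from Ivy, Liam, Omar.
That leaves Liam = 10.
Omar and Alice between them cover only {8, 9} — a naked pair. Remove those values from Ivy, Nate.
No further eliminations apply; Alice can still be any of 8, 9.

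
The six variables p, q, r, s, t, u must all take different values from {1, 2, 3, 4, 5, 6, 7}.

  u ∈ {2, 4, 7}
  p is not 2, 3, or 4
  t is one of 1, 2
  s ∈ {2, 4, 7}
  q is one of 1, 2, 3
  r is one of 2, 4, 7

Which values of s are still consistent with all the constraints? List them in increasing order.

The 3 variables r, s, u are confined to {2, 4, 7}, which locks those values in; drop them from p, q, t.
That leaves t = 1. So p, q can't be 1.
That leaves q = 3.
No further eliminations apply; s can still be any of 2, 4, 7.

2, 4, 7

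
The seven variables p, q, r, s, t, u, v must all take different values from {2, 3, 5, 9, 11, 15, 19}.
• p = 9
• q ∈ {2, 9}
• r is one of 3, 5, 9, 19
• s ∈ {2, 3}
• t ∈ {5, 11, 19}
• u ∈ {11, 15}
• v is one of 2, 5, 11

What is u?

15

p must be 9 (only option left). Strike 9 from q, r.
q must be 2 (only option left). Eliminate 2 elsewhere: s, v.
s has just one choice, so s = 3. Remove 3 from r.
The 4 still-open variables draw from only 4 values {5, 11, 15, 19}, so each is used; only u can be 15, hence u = 15.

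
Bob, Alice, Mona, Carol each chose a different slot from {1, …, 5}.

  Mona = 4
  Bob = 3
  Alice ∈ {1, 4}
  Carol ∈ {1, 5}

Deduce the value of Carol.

5

Bob has just one choice, so Bob = 3.
Mona has just one choice, so Mona = 4. So Alice can't be 4.
Alice has just one choice, so Alice = 1. Remove 1 from Carol.
So Carol = 5.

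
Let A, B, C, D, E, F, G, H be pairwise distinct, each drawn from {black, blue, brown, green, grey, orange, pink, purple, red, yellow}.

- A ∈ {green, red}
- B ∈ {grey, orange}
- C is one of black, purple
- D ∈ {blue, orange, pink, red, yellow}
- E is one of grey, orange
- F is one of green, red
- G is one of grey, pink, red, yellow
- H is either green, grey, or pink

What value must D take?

blue

A and F between them cover only {green, red} — a naked pair. Remove those values from D, G, H.
B and E between them cover only {grey, orange} — a naked pair. Remove those values from D, G, H.
H must be pink (only option left). Remove pink from D, G.
G must be yellow (only option left). Eliminate yellow elsewhere: D.
So D = blue.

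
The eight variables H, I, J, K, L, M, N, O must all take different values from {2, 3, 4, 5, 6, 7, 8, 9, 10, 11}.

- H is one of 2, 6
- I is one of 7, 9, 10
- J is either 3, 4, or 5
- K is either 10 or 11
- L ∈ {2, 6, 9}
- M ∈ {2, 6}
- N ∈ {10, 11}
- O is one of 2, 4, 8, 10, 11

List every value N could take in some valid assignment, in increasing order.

10, 11

H and M share exactly the 2 values {2, 6}; by pigeonhole those values go to them, so strike 2, 6 from L, O.
That leaves L = 9. Eliminate 9 elsewhere: I.
The 2 variables K and N are confined to {10, 11}, which locks those values in; drop them from I, O.
I must be 7 (only option left).
No further eliminations apply; N can still be any of 10, 11.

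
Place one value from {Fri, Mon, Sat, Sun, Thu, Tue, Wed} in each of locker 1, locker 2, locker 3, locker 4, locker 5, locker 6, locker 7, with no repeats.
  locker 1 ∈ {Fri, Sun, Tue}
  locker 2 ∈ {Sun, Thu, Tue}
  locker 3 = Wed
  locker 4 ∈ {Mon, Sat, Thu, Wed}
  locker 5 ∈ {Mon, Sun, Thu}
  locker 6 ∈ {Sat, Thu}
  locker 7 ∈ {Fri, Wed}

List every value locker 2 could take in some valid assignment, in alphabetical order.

Sun, Thu, Tue

locker 3 has just one choice, so locker 3 = Wed. Strike Wed from locker 4, locker 7.
That leaves locker 7 = Fri. Eliminate Fri elsewhere: locker 1.
No further eliminations apply; locker 2 can still be any of Sun, Thu, Tue.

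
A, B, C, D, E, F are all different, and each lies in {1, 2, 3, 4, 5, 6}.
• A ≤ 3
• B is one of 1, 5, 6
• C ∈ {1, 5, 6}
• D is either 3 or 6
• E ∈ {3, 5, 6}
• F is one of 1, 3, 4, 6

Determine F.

The 6 variables draw from only 6 values {1, 2, 3, 4, 5, 6}, so each is used; only A can be 2, hence A = 2.
The 5 still-open variables draw from only 5 values {1, 3, 4, 5, 6}, so each is used; only F can be 4, hence F = 4.

4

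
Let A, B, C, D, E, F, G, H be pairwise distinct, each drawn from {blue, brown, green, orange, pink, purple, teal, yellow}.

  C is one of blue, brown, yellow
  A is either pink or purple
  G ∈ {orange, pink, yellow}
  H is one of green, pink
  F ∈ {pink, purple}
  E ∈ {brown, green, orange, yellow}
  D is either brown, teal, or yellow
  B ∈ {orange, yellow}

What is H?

green

The 8 variables draw from only 8 values {blue, brown, green, orange, pink, purple, teal, yellow}, so each is used; only C can be blue, hence C = blue.
The 7 still-open variables draw from only 7 values {brown, green, orange, pink, purple, teal, yellow}, so each is used; only D can be teal, hence D = teal.
Among the 6 still-open variables, brown fits only E (and all 6 values in {brown, green, orange, pink, purple, yellow} must be used), so E = brown.
The 5 still-open variables draw from only 5 values {green, orange, pink, purple, yellow}, so each is used; only H can be green, hence H = green.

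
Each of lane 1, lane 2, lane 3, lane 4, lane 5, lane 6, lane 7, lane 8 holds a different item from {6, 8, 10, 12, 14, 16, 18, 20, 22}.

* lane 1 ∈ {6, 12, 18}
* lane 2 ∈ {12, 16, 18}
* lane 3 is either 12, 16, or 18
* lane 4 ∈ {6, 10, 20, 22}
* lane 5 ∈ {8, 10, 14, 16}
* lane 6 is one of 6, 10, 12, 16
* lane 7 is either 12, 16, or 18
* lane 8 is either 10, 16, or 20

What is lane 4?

lane 2, lane 3, lane 7 between them cover only {12, 16, 18} — a naked triple. Remove those values from lane 1, lane 5, lane 6, lane 8.
lane 1 has just one choice, so lane 1 = 6. Remove 6 from lane 4, lane 6.
That leaves lane 6 = 10. Eliminate 10 elsewhere: lane 4, lane 5, lane 8.
lane 8 has just one choice, so lane 8 = 20. Eliminate 20 elsewhere: lane 4.
So lane 4 = 22.

22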